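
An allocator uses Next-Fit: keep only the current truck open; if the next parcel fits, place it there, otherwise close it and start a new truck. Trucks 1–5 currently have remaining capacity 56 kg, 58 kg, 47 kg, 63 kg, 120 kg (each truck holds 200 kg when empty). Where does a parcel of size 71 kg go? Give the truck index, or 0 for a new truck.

5

Next-Fit only looks at truck 5, which has 120 kg free.
71 kg fits there.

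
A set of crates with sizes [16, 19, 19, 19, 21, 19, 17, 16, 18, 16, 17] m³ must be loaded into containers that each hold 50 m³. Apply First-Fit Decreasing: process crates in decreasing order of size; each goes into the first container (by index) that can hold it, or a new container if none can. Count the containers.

Sorted descending: 21, 19, 19, 19, 19, 18, 17, 17, 16, 16, 16.
21 m³ → container 1 (remaining 29 m³)
19 m³ → container 1 (remaining 10 m³)
19 m³ → container 2 (remaining 31 m³)
19 m³ → container 2 (remaining 12 m³)
19 m³ → container 3 (remaining 31 m³)
18 m³ → container 3 (remaining 13 m³)
17 m³ → container 4 (remaining 33 m³)
17 m³ → container 4 (remaining 16 m³)
16 m³ → container 4 (remaining 0 m³)
16 m³ → container 5 (remaining 34 m³)
16 m³ → container 5 (remaining 18 m³)
Final containers: [21,19] [19,19] [19,18] [17,17,16] [16,16].

5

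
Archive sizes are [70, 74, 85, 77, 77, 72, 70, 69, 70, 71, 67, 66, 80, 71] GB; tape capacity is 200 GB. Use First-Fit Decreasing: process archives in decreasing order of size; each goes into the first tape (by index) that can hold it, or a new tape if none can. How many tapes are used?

7 tapes

Sorted descending: 85, 80, 77, 77, 74, 72, 71, 71, 70, 70, 70, 69, 67, 66.
tape 1: place 85 GB, 115 GB left
tape 1: place 80 GB, 35 GB left
tape 2: place 77 GB, 123 GB left
tape 2: place 77 GB, 46 GB left
tape 3: place 74 GB, 126 GB left
tape 3: place 72 GB, 54 GB left
tape 4: place 71 GB, 129 GB left
tape 4: place 71 GB, 58 GB left
tape 5: place 70 GB, 130 GB left
tape 5: place 70 GB, 60 GB left
tape 6: place 70 GB, 130 GB left
tape 6: place 69 GB, 61 GB left
tape 7: place 67 GB, 133 GB left
tape 7: place 66 GB, 67 GB left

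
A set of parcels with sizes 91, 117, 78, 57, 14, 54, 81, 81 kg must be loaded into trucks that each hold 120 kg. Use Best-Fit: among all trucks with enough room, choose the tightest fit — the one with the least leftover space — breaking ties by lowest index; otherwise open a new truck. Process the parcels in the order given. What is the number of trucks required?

truck 1: place 91 kg, 29 kg left
truck 2: place 117 kg, 3 kg left
truck 3: place 78 kg, 42 kg left
truck 4: place 57 kg, 63 kg left
truck 1: place 14 kg, 15 kg left
truck 4: place 54 kg, 9 kg left
truck 5: place 81 kg, 39 kg left
truck 6: place 81 kg, 39 kg left
Final trucks: [91,14] [117] [78] [57,54] [81] [81].

6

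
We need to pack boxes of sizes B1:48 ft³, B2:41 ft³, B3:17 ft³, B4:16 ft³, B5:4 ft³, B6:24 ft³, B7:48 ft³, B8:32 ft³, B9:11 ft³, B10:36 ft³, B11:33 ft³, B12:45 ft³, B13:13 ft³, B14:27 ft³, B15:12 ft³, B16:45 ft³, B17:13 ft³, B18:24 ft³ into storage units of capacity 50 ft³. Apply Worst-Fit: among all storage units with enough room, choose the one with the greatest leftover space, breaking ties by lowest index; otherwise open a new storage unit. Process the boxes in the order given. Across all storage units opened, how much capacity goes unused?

B1 (48 ft³) → storage unit 1 (remaining 2 ft³)
B2 (41 ft³) → storage unit 2 (remaining 9 ft³)
B3 (17 ft³) → storage unit 3 (remaining 33 ft³)
B4 (16 ft³) → storage unit 3 (remaining 17 ft³)
B5 (4 ft³) → storage unit 3 (remaining 13 ft³)
B6 (24 ft³) → storage unit 4 (remaining 26 ft³)
B7 (48 ft³) → storage unit 5 (remaining 2 ft³)
B8 (32 ft³) → storage unit 6 (remaining 18 ft³)
B9 (11 ft³) → storage unit 4 (remaining 15 ft³)
B10 (36 ft³) → storage unit 7 (remaining 14 ft³)
B11 (33 ft³) → storage unit 8 (remaining 17 ft³)
B12 (45 ft³) → storage unit 9 (remaining 5 ft³)
B13 (13 ft³) → storage unit 6 (remaining 5 ft³)
B14 (27 ft³) → storage unit 10 (remaining 23 ft³)
B15 (12 ft³) → storage unit 10 (remaining 11 ft³)
B16 (45 ft³) → storage unit 11 (remaining 5 ft³)
B17 (13 ft³) → storage unit 8 (remaining 4 ft³)
B18 (24 ft³) → storage unit 12 (remaining 26 ft³)
12 storage units × 50 ft³ = 600 ft³; used 489 ft³; unused 111 ft³.

111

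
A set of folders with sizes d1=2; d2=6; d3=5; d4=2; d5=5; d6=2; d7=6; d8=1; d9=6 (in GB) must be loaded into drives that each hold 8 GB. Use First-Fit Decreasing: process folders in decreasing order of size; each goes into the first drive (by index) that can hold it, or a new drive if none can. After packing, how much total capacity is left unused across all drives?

5

Sorted descending: 6, 6, 6, 5, 5, 2, 2, 2, 1.
drive 1: place 6 GB, 2 GB left
drive 2: place 6 GB, 2 GB left
drive 3: place 6 GB, 2 GB left
drive 4: place 5 GB, 3 GB left
drive 5: place 5 GB, 3 GB left
drive 1: place 2 GB, 0 GB left
drive 2: place 2 GB, 0 GB left
drive 3: place 2 GB, 0 GB left
drive 4: place 1 GB, 2 GB left
5 drives × 8 GB = 40 GB; used 35 GB; unused 5 GB.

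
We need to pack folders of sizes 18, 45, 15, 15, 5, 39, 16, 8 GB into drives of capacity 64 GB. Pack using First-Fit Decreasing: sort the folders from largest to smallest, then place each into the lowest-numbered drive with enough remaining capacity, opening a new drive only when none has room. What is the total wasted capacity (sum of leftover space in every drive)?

Sorted descending: 45, 39, 18, 16, 15, 15, 8, 5.
drive 1: place 45 GB, 19 GB left
drive 2: place 39 GB, 25 GB left
drive 1: place 18 GB, 1 GB left
drive 2: place 16 GB, 9 GB left
drive 3: place 15 GB, 49 GB left
drive 3: place 15 GB, 34 GB left
drive 2: place 8 GB, 1 GB left
drive 3: place 5 GB, 29 GB left
3 drives × 64 GB = 192 GB; used 161 GB; unused 31 GB.

31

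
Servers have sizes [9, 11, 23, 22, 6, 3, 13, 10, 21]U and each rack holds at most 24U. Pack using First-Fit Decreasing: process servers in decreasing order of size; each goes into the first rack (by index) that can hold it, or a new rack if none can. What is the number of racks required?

6

Sorted descending: 23, 22, 21, 13, 11, 10, 9, 6, 3.
23U → rack 1 (remaining 1U)
22U → rack 2 (remaining 2U)
21U → rack 3 (remaining 3U)
13U → rack 4 (remaining 11U)
11U → rack 4 (remaining 0U)
10U → rack 5 (remaining 14U)
9U → rack 5 (remaining 5U)
6U → rack 6 (remaining 18U)
3U → rack 3 (remaining 0U)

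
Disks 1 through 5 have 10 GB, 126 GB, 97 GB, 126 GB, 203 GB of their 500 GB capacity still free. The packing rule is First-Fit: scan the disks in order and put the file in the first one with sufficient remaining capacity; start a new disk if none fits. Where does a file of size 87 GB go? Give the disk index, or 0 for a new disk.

2

Disks with room: disk 2 (126 GB), disk 3 (97 GB), disk 4 (126 GB), disk 5 (203 GB).
The first with room is disk 2.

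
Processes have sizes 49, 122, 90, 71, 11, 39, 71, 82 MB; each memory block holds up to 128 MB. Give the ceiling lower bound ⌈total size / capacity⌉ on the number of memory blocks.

Total size = 49 + 122 + 90 + 71 + 11 + 39 + 71 + 82 = 535 MB.
⌈535 / 128⌉ = 5.

5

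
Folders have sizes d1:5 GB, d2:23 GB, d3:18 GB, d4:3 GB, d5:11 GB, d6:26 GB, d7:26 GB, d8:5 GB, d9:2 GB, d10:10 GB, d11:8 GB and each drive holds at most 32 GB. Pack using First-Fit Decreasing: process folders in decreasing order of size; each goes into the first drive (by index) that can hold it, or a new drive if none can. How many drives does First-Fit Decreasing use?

Sorted descending: 26, 26, 23, 18, 11, 10, 8, 5, 5, 3, 2.
drive 1: place 26 GB, 6 GB left
drive 2: place 26 GB, 6 GB left
drive 3: place 23 GB, 9 GB left
drive 4: place 18 GB, 14 GB left
drive 4: place 11 GB, 3 GB left
drive 5: place 10 GB, 22 GB left
drive 3: place 8 GB, 1 GB left
drive 1: place 5 GB, 1 GB left
drive 2: place 5 GB, 1 GB left
drive 4: place 3 GB, 0 GB left
drive 5: place 2 GB, 20 GB left
Final drives: [26,5] [26,5] [23,8] [18,11,3] [10,2].

5 drives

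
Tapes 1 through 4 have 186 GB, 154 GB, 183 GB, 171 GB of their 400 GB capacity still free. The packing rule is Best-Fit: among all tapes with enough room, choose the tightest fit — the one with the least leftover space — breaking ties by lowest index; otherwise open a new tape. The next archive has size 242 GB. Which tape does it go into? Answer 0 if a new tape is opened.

No tape has ≥ 242 GB free, so a new tape is opened.

0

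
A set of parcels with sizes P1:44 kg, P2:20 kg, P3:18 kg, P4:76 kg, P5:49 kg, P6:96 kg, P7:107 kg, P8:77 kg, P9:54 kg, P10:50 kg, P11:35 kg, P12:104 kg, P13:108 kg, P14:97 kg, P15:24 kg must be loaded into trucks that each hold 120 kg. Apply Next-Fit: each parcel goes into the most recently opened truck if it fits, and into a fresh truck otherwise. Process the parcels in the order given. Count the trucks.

12 trucks

truck 1: place P1 (44 kg), 76 kg left
truck 1: place P2 (20 kg), 56 kg left
truck 1: place P3 (18 kg), 38 kg left
truck 2: place P4 (76 kg), 44 kg left
truck 3: place P5 (49 kg), 71 kg left
truck 4: place P6 (96 kg), 24 kg left
truck 5: place P7 (107 kg), 13 kg left
truck 6: place P8 (77 kg), 43 kg left
truck 7: place P9 (54 kg), 66 kg left
truck 7: place P10 (50 kg), 16 kg left
truck 8: place P11 (35 kg), 85 kg left
truck 9: place P12 (104 kg), 16 kg left
truck 10: place P13 (108 kg), 12 kg left
truck 11: place P14 (97 kg), 23 kg left
truck 12: place P15 (24 kg), 96 kg left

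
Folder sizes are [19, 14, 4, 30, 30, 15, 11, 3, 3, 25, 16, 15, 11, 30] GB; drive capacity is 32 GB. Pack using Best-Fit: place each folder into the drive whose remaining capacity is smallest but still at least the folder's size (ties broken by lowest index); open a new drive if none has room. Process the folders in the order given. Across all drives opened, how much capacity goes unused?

30

drive 1: place 19 GB, 13 GB left
drive 2: place 14 GB, 18 GB left
drive 1: place 4 GB, 9 GB left
drive 3: place 30 GB, 2 GB left
drive 4: place 30 GB, 2 GB left
drive 2: place 15 GB, 3 GB left
drive 5: place 11 GB, 21 GB left
drive 2: place 3 GB, 0 GB left
drive 1: place 3 GB, 6 GB left
drive 6: place 25 GB, 7 GB left
drive 5: place 16 GB, 5 GB left
drive 7: place 15 GB, 17 GB left
drive 7: place 11 GB, 6 GB left
drive 8: place 30 GB, 2 GB left
8 drives × 32 GB = 256 GB; used 226 GB; unused 30 GB.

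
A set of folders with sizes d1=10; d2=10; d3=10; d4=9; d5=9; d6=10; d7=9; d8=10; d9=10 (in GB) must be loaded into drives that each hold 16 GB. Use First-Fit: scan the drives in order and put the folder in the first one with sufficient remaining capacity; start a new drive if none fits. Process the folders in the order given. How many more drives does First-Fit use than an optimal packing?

First-Fit: [10] [10] [10] [9] [9] [10] [9] [10] [10] → 9 drives.
9 folders exceed 8 GB (half the capacity), and no two of those can share a drive, so at least 9 drives are needed.
So 9 is already optimal.

0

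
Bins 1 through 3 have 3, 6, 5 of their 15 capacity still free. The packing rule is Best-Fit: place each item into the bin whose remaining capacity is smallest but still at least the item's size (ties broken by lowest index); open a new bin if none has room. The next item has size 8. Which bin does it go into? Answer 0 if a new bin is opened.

No bin has ≥ 8 free, so a new bin is opened.

0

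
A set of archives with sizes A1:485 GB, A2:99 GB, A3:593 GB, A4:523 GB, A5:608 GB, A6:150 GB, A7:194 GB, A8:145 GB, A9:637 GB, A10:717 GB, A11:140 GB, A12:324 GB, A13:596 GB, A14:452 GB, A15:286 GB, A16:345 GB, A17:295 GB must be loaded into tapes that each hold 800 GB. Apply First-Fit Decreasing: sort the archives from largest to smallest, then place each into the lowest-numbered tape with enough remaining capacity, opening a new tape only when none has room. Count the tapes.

9 tapes

Sorted descending: 717, 637, 608, 596, 593, 523, 485, 452, 345, 324, 295, 286, 194, 150, 145, 140, 99.
Put 717 GB in tape 1; 83 GB remain.
Put 637 GB in tape 2; 163 GB remain.
Put 608 GB in tape 3; 192 GB remain.
Put 596 GB in tape 4; 204 GB remain.
Put 593 GB in tape 5; 207 GB remain.
Put 523 GB in tape 6; 277 GB remain.
Put 485 GB in tape 7; 315 GB remain.
Put 452 GB in tape 8; 348 GB remain.
Put 345 GB in tape 8; 3 GB remain.
Put 324 GB in tape 9; 476 GB remain.
Put 295 GB in tape 7; 20 GB remain.
Put 286 GB in tape 9; 190 GB remain.
Put 194 GB in tape 4; 10 GB remain.
Put 150 GB in tape 2; 13 GB remain.
Put 145 GB in tape 3; 47 GB remain.
Put 140 GB in tape 5; 67 GB remain.
Put 99 GB in tape 6; 178 GB remain.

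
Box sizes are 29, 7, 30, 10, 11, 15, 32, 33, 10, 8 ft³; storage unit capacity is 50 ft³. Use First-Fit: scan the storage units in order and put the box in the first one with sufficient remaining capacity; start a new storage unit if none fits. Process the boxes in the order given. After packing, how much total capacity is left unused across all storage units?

15

storage unit 1: place 29 ft³, 21 ft³ left
storage unit 1: place 7 ft³, 14 ft³ left
storage unit 2: place 30 ft³, 20 ft³ left
storage unit 1: place 10 ft³, 4 ft³ left
storage unit 2: place 11 ft³, 9 ft³ left
storage unit 3: place 15 ft³, 35 ft³ left
storage unit 3: place 32 ft³, 3 ft³ left
storage unit 4: place 33 ft³, 17 ft³ left
storage unit 4: place 10 ft³, 7 ft³ left
storage unit 2: place 8 ft³, 1 ft³ left
4 storage units × 50 ft³ = 200 ft³; used 185 ft³; unused 15 ft³.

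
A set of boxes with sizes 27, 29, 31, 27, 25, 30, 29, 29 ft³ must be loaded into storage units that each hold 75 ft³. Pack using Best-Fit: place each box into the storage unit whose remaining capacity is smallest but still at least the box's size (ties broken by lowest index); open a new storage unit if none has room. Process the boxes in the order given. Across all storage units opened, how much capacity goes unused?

Put 27 ft³ in storage unit 1; 48 ft³ remain.
Put 29 ft³ in storage unit 1; 19 ft³ remain.
Put 31 ft³ in storage unit 2; 44 ft³ remain.
Put 27 ft³ in storage unit 2; 17 ft³ remain.
Put 25 ft³ in storage unit 3; 50 ft³ remain.
Put 30 ft³ in storage unit 3; 20 ft³ remain.
Put 29 ft³ in storage unit 4; 46 ft³ remain.
Put 29 ft³ in storage unit 4; 17 ft³ remain.
4 storage units × 75 ft³ = 300 ft³; used 227 ft³; unused 73 ft³.

73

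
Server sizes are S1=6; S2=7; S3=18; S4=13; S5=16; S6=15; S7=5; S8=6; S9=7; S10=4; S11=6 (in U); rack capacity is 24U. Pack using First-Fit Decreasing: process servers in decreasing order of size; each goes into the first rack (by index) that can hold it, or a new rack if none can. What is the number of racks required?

5 racks

Sorted descending: 18, 16, 15, 13, 7, 7, 6, 6, 6, 5, 4.
rack 1: place 18U, 6U left
rack 2: place 16U, 8U left
rack 3: place 15U, 9U left
rack 4: place 13U, 11U left
rack 2: place 7U, 1U left
rack 3: place 7U, 2U left
rack 1: place 6U, 0U left
rack 4: place 6U, 5U left
rack 5: place 6U, 18U left
rack 4: place 5U, 0U left
rack 5: place 4U, 14U left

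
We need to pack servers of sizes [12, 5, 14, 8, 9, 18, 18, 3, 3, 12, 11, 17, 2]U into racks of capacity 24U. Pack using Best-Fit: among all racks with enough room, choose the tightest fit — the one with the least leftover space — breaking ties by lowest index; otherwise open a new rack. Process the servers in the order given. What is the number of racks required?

7 racks

rack 1: place 12U, 12U left
rack 1: place 5U, 7U left
rack 2: place 14U, 10U left
rack 2: place 8U, 2U left
rack 3: place 9U, 15U left
rack 4: place 18U, 6U left
rack 5: place 18U, 6U left
rack 4: place 3U, 3U left
rack 4: place 3U, 0U left
rack 3: place 12U, 3U left
rack 6: place 11U, 13U left
rack 7: place 17U, 7U left
rack 2: place 2U, 0U left
Final racks: [12,5] [14,8,2] [9,12] [18,3,3] [18] [11] [17].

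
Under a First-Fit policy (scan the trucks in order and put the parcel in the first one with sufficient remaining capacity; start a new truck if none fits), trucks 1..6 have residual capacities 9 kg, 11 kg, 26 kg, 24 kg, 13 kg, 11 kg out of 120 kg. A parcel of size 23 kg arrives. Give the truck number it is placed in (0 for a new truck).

3

Trucks with room: truck 3 (26 kg), truck 4 (24 kg).
The first with room is truck 3.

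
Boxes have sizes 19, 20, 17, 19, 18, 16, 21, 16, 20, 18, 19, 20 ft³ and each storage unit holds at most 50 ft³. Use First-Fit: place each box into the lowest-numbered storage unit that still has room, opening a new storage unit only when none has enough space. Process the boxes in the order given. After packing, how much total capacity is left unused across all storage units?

Put 19 ft³ in storage unit 1; 31 ft³ remain.
Put 20 ft³ in storage unit 1; 11 ft³ remain.
Put 17 ft³ in storage unit 2; 33 ft³ remain.
Put 19 ft³ in storage unit 2; 14 ft³ remain.
Put 18 ft³ in storage unit 3; 32 ft³ remain.
Put 16 ft³ in storage unit 3; 16 ft³ remain.
Put 21 ft³ in storage unit 4; 29 ft³ remain.
Put 16 ft³ in storage unit 3; 0 ft³ remain.
Put 20 ft³ in storage unit 4; 9 ft³ remain.
Put 18 ft³ in storage unit 5; 32 ft³ remain.
Put 19 ft³ in storage unit 5; 13 ft³ remain.
Put 20 ft³ in storage unit 6; 30 ft³ remain.
6 storage units × 50 ft³ = 300 ft³; used 223 ft³; unused 77 ft³.

77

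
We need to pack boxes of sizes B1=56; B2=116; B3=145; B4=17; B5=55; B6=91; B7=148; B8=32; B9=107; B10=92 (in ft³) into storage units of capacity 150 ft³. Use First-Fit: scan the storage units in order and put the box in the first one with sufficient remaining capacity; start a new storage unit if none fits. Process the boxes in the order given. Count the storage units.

Put B1 (56 ft³) in storage unit 1; 94 ft³ remain.
Put B2 (116 ft³) in storage unit 2; 34 ft³ remain.
Put B3 (145 ft³) in storage unit 3; 5 ft³ remain.
Put B4 (17 ft³) in storage unit 1; 77 ft³ remain.
Put B5 (55 ft³) in storage unit 1; 22 ft³ remain.
Put B6 (91 ft³) in storage unit 4; 59 ft³ remain.
Put B7 (148 ft³) in storage unit 5; 2 ft³ remain.
Put B8 (32 ft³) in storage unit 2; 2 ft³ remain.
Put B9 (107 ft³) in storage unit 6; 43 ft³ remain.
Put B10 (92 ft³) in storage unit 7; 58 ft³ remain.
Final storage units: [56,17,55] [116,32] [145] [91] [148] [107] [92].

7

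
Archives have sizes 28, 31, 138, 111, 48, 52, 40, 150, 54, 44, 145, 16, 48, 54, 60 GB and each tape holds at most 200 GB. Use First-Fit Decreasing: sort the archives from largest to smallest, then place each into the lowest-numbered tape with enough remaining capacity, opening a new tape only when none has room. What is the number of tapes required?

Sorted descending: 150, 145, 138, 111, 60, 54, 54, 52, 48, 48, 44, 40, 31, 28, 16.
150 GB → tape 1 (remaining 50 GB)
145 GB → tape 2 (remaining 55 GB)
138 GB → tape 3 (remaining 62 GB)
111 GB → tape 4 (remaining 89 GB)
60 GB → tape 3 (remaining 2 GB)
54 GB → tape 2 (remaining 1 GB)
54 GB → tape 4 (remaining 35 GB)
52 GB → tape 5 (remaining 148 GB)
48 GB → tape 1 (remaining 2 GB)
48 GB → tape 5 (remaining 100 GB)
44 GB → tape 5 (remaining 56 GB)
40 GB → tape 5 (remaining 16 GB)
31 GB → tape 4 (remaining 4 GB)
28 GB → tape 6 (remaining 172 GB)
16 GB → tape 5 (remaining 0 GB)

6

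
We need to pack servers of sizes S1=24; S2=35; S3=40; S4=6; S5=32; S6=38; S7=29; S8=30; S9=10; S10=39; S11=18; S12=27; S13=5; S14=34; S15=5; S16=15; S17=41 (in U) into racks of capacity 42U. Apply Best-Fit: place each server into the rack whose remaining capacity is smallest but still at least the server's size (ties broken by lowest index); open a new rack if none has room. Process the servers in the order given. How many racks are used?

Put S1 (24U) in rack 1; 18U remain.
Put S2 (35U) in rack 2; 7U remain.
Put S3 (40U) in rack 3; 2U remain.
Put S4 (6U) in rack 2; 1U remain.
Put S5 (32U) in rack 4; 10U remain.
Put S6 (38U) in rack 5; 4U remain.
Put S7 (29U) in rack 6; 13U remain.
Put S8 (30U) in rack 7; 12U remain.
Put S9 (10U) in rack 4; 0U remain.
Put S10 (39U) in rack 8; 3U remain.
Put S11 (18U) in rack 1; 0U remain.
Put S12 (27U) in rack 9; 15U remain.
Put S13 (5U) in rack 7; 7U remain.
Put S14 (34U) in rack 10; 8U remain.
Put S15 (5U) in rack 7; 2U remain.
Put S16 (15U) in rack 9; 0U remain.
Put S17 (41U) in rack 11; 1U remain.
Final racks: [24,18] [35,6] [40] [32,10] [38] [29] [30,5,5] [39] [27,15] [34] [41].

11 racks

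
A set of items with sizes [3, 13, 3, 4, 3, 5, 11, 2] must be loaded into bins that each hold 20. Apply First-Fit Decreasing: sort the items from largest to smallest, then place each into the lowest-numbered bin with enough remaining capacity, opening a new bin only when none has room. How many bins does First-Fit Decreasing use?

Sorted descending: 13, 11, 5, 4, 3, 3, 3, 2.
Put 13 in bin 1; 7 remain.
Put 11 in bin 2; 9 remain.
Put 5 in bin 1; 2 remain.
Put 4 in bin 2; 5 remain.
Put 3 in bin 2; 2 remain.
Put 3 in bin 3; 17 remain.
Put 3 in bin 3; 14 remain.
Put 2 in bin 1; 0 remain.

3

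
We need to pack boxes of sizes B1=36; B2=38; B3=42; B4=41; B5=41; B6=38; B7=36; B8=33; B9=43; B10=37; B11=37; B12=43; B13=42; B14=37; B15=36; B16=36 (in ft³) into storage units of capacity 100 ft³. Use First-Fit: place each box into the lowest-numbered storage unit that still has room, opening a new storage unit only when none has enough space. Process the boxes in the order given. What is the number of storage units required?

8 storage units

storage unit 1: place B1 (36 ft³), 64 ft³ left
storage unit 1: place B2 (38 ft³), 26 ft³ left
storage unit 2: place B3 (42 ft³), 58 ft³ left
storage unit 2: place B4 (41 ft³), 17 ft³ left
storage unit 3: place B5 (41 ft³), 59 ft³ left
storage unit 3: place B6 (38 ft³), 21 ft³ left
storage unit 4: place B7 (36 ft³), 64 ft³ left
storage unit 4: place B8 (33 ft³), 31 ft³ left
storage unit 5: place B9 (43 ft³), 57 ft³ left
storage unit 5: place B10 (37 ft³), 20 ft³ left
storage unit 6: place B11 (37 ft³), 63 ft³ left
storage unit 6: place B12 (43 ft³), 20 ft³ left
storage unit 7: place B13 (42 ft³), 58 ft³ left
storage unit 7: place B14 (37 ft³), 21 ft³ left
storage unit 8: place B15 (36 ft³), 64 ft³ left
storage unit 8: place B16 (36 ft³), 28 ft³ left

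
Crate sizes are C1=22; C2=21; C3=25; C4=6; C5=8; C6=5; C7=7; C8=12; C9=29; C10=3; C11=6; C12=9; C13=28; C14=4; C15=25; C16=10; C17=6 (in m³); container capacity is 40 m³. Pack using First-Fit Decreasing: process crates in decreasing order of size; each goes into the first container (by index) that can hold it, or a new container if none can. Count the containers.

6

Sorted descending: 29, 28, 25, 25, 22, 21, 12, 10, 9, 8, 7, 6, 6, 6, 5, 4, 3.
29 m³ → container 1 (remaining 11 m³)
28 m³ → container 2 (remaining 12 m³)
25 m³ → container 3 (remaining 15 m³)
25 m³ → container 4 (remaining 15 m³)
22 m³ → container 5 (remaining 18 m³)
21 m³ → container 6 (remaining 19 m³)
12 m³ → container 2 (remaining 0 m³)
10 m³ → container 1 (remaining 1 m³)
9 m³ → container 3 (remaining 6 m³)
8 m³ → container 4 (remaining 7 m³)
7 m³ → container 4 (remaining 0 m³)
6 m³ → container 3 (remaining 0 m³)
6 m³ → container 5 (remaining 12 m³)
6 m³ → container 5 (remaining 6 m³)
5 m³ → container 5 (remaining 1 m³)
4 m³ → container 6 (remaining 15 m³)
3 m³ → container 6 (remaining 12 m³)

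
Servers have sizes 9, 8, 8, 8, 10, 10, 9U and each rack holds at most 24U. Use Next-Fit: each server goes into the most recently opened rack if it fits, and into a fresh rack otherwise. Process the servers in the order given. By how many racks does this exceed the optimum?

1

Next-Fit: [9,8] [8,8] [10,10] [9] → 4 racks.
Total size 62U; any packing needs at least ⌈62/24⌉ = 3 racks.
An optimal packing achieves that bound: [10,10] [9,9] [8,8,8] → 3 racks.
Excess: 4 − 3 = 1.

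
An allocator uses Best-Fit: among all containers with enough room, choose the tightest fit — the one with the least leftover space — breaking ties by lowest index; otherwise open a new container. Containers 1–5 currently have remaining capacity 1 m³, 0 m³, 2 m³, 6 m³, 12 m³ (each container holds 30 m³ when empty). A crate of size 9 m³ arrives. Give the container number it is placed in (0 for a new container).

5

Containers with room: container 5 (12 m³).
Tightest fit is container 5 with 12 m³ free.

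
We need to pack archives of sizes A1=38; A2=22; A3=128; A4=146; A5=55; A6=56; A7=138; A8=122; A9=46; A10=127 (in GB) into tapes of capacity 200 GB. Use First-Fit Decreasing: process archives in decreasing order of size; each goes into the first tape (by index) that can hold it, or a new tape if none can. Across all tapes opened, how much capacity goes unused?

Sorted descending: 146, 138, 128, 127, 122, 56, 55, 46, 38, 22.
tape 1: place 146 GB, 54 GB left
tape 2: place 138 GB, 62 GB left
tape 3: place 128 GB, 72 GB left
tape 4: place 127 GB, 73 GB left
tape 5: place 122 GB, 78 GB left
tape 2: place 56 GB, 6 GB left
tape 3: place 55 GB, 17 GB left
tape 1: place 46 GB, 8 GB left
tape 4: place 38 GB, 35 GB left
tape 4: place 22 GB, 13 GB left
5 tapes × 200 GB = 1000 GB; used 878 GB; unused 122 GB.

122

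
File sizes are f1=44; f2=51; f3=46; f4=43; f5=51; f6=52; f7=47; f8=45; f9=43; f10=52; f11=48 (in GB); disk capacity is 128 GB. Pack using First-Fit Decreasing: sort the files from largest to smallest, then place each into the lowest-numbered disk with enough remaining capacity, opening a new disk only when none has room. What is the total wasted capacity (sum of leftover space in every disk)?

246

Sorted descending: 52, 52, 51, 51, 48, 47, 46, 45, 44, 43, 43.
Put 52 GB in disk 1; 76 GB remain.
Put 52 GB in disk 1; 24 GB remain.
Put 51 GB in disk 2; 77 GB remain.
Put 51 GB in disk 2; 26 GB remain.
Put 48 GB in disk 3; 80 GB remain.
Put 47 GB in disk 3; 33 GB remain.
Put 46 GB in disk 4; 82 GB remain.
Put 45 GB in disk 4; 37 GB remain.
Put 44 GB in disk 5; 84 GB remain.
Put 43 GB in disk 5; 41 GB remain.
Put 43 GB in disk 6; 85 GB remain.
6 disks × 128 GB = 768 GB; used 522 GB; unused 246 GB.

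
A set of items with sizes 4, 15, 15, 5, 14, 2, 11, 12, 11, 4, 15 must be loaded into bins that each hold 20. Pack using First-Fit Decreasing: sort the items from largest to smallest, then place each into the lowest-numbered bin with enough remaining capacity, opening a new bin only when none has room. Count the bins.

7

Sorted descending: 15, 15, 15, 14, 12, 11, 11, 5, 4, 4, 2.
Put 15 in bin 1; 5 remain.
Put 15 in bin 2; 5 remain.
Put 15 in bin 3; 5 remain.
Put 14 in bin 4; 6 remain.
Put 12 in bin 5; 8 remain.
Put 11 in bin 6; 9 remain.
Put 11 in bin 7; 9 remain.
Put 5 in bin 1; 0 remain.
Put 4 in bin 2; 1 remain.
Put 4 in bin 3; 1 remain.
Put 2 in bin 4; 4 remain.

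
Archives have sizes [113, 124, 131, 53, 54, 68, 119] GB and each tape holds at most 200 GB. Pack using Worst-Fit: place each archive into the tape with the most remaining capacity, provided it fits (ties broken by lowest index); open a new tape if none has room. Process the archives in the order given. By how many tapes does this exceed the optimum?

Worst-Fit: [113,53] [124,54] [131,68] [119] → 4 tapes.
Total size 662 GB; any packing needs at least ⌈662/200⌉ = 4 tapes.
So 4 is already optimal.

0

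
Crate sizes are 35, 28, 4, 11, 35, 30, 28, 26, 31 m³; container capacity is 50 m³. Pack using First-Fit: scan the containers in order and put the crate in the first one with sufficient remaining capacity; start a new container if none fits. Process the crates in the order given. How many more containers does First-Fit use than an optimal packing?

0

First-Fit: [35,4,11] [28] [35] [30] [28] [26] [31] → 7 containers.
7 crates exceed 25 m³ (half the capacity), and no two of those can share a container, so at least 7 containers are needed.
So 7 is already optimal.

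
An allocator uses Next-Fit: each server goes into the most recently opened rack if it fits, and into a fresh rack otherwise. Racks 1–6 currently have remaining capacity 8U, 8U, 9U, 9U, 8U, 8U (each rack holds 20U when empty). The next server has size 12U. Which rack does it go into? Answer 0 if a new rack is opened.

Next-Fit only looks at rack 6, which has 8U free.
12U does not fit, so a new rack is opened.

0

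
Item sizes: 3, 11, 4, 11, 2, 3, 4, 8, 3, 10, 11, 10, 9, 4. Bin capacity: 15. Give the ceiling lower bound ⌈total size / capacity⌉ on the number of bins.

7 bins

Total size = 3 + 11 + 4 + 11 + 2 + 3 + 4 + 8 + 3 + 10 + 11 + 10 + 9 + 4 = 93.
⌈93 / 15⌉ = 7.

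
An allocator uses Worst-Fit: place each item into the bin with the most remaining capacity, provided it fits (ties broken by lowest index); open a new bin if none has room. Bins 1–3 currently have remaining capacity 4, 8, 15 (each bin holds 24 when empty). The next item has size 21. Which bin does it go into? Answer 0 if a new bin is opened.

No bin has ≥ 21 free, so a new bin is opened.

0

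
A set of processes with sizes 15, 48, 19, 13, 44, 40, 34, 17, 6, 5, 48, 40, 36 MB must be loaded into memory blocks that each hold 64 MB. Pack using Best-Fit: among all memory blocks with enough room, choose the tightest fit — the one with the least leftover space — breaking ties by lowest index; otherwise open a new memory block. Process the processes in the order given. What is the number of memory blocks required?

8 memory blocks

15 MB → memory block 1 (remaining 49 MB)
48 MB → memory block 1 (remaining 1 MB)
19 MB → memory block 2 (remaining 45 MB)
13 MB → memory block 2 (remaining 32 MB)
44 MB → memory block 3 (remaining 20 MB)
40 MB → memory block 4 (remaining 24 MB)
34 MB → memory block 5 (remaining 30 MB)
17 MB → memory block 3 (remaining 3 MB)
6 MB → memory block 4 (remaining 18 MB)
5 MB → memory block 4 (remaining 13 MB)
48 MB → memory block 6 (remaining 16 MB)
40 MB → memory block 7 (remaining 24 MB)
36 MB → memory block 8 (remaining 28 MB)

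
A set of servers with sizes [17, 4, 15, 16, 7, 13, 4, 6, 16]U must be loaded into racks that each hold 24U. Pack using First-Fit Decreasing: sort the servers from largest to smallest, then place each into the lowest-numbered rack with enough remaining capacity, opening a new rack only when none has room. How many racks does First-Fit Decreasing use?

Sorted descending: 17, 16, 16, 15, 13, 7, 6, 4, 4.
17U → rack 1 (remaining 7U)
16U → rack 2 (remaining 8U)
16U → rack 3 (remaining 8U)
15U → rack 4 (remaining 9U)
13U → rack 5 (remaining 11U)
7U → rack 1 (remaining 0U)
6U → rack 2 (remaining 2U)
4U → rack 3 (remaining 4U)
4U → rack 3 (remaining 0U)
Final racks: [17,7] [16,6] [16,4,4] [15] [13].

5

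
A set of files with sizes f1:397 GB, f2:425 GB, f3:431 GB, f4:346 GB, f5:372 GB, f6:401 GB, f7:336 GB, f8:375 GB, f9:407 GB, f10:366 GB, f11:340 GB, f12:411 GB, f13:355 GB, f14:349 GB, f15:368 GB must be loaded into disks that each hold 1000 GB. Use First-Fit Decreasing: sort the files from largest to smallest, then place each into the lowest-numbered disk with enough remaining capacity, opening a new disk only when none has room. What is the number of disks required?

8 disks

Sorted descending: 431, 425, 411, 407, 401, 397, 375, 372, 368, 366, 355, 349, 346, 340, 336.
431 GB → disk 1 (remaining 569 GB)
425 GB → disk 1 (remaining 144 GB)
411 GB → disk 2 (remaining 589 GB)
407 GB → disk 2 (remaining 182 GB)
401 GB → disk 3 (remaining 599 GB)
397 GB → disk 3 (remaining 202 GB)
375 GB → disk 4 (remaining 625 GB)
372 GB → disk 4 (remaining 253 GB)
368 GB → disk 5 (remaining 632 GB)
366 GB → disk 5 (remaining 266 GB)
355 GB → disk 6 (remaining 645 GB)
349 GB → disk 6 (remaining 296 GB)
346 GB → disk 7 (remaining 654 GB)
340 GB → disk 7 (remaining 314 GB)
336 GB → disk 8 (remaining 664 GB)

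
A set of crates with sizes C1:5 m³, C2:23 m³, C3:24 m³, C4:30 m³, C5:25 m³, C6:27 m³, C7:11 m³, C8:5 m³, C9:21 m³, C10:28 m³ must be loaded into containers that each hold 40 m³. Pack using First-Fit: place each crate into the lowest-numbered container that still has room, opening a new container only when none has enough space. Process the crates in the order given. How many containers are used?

C1 (5 m³) → container 1 (remaining 35 m³)
C2 (23 m³) → container 1 (remaining 12 m³)
C3 (24 m³) → container 2 (remaining 16 m³)
C4 (30 m³) → container 3 (remaining 10 m³)
C5 (25 m³) → container 4 (remaining 15 m³)
C6 (27 m³) → container 5 (remaining 13 m³)
C7 (11 m³) → container 1 (remaining 1 m³)
C8 (5 m³) → container 2 (remaining 11 m³)
C9 (21 m³) → container 6 (remaining 19 m³)
C10 (28 m³) → container 7 (remaining 12 m³)

7 containers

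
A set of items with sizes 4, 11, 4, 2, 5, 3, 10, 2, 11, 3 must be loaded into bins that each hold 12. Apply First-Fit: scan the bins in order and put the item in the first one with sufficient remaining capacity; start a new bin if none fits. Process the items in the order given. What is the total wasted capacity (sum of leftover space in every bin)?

5

4 → bin 1 (remaining 8)
11 → bin 2 (remaining 1)
4 → bin 1 (remaining 4)
2 → bin 1 (remaining 2)
5 → bin 3 (remaining 7)
3 → bin 3 (remaining 4)
10 → bin 4 (remaining 2)
2 → bin 1 (remaining 0)
11 → bin 5 (remaining 1)
3 → bin 3 (remaining 1)
5 bins × 12 = 60; used 55; unused 5.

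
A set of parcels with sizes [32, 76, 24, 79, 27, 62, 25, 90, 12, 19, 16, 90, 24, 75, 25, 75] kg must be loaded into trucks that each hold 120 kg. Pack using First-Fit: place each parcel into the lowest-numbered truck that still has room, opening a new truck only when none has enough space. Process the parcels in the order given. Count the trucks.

7

Put 32 kg in truck 1; 88 kg remain.
Put 76 kg in truck 1; 12 kg remain.
Put 24 kg in truck 2; 96 kg remain.
Put 79 kg in truck 2; 17 kg remain.
Put 27 kg in truck 3; 93 kg remain.
Put 62 kg in truck 3; 31 kg remain.
Put 25 kg in truck 3; 6 kg remain.
Put 90 kg in truck 4; 30 kg remain.
Put 12 kg in truck 1; 0 kg remain.
Put 19 kg in truck 4; 11 kg remain.
Put 16 kg in truck 2; 1 kg remain.
Put 90 kg in truck 5; 30 kg remain.
Put 24 kg in truck 5; 6 kg remain.
Put 75 kg in truck 6; 45 kg remain.
Put 25 kg in truck 6; 20 kg remain.
Put 75 kg in truck 7; 45 kg remain.
Final trucks: [32,76,12] [24,79,16] [27,62,25] [90,19] [90,24] [75,25] [75].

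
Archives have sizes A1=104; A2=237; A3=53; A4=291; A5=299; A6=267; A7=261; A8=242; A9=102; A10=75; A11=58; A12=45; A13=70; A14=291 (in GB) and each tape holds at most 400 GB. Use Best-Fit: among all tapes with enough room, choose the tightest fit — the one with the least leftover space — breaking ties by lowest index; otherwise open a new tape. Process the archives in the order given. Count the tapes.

tape 1: place A1 (104 GB), 296 GB left
tape 1: place A2 (237 GB), 59 GB left
tape 1: place A3 (53 GB), 6 GB left
tape 2: place A4 (291 GB), 109 GB left
tape 3: place A5 (299 GB), 101 GB left
tape 4: place A6 (267 GB), 133 GB left
tape 5: place A7 (261 GB), 139 GB left
tape 6: place A8 (242 GB), 158 GB left
tape 2: place A9 (102 GB), 7 GB left
tape 3: place A10 (75 GB), 26 GB left
tape 4: place A11 (58 GB), 75 GB left
tape 4: place A12 (45 GB), 30 GB left
tape 5: place A13 (70 GB), 69 GB left
tape 7: place A14 (291 GB), 109 GB left
Final tapes: [104,237,53] [291,102] [299,75] [267,58,45] [261,70] [242] [291].

7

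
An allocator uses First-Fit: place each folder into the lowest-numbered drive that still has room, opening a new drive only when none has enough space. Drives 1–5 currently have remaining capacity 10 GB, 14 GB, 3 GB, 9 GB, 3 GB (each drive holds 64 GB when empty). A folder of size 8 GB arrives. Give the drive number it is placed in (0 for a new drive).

1

Drives with room: drive 1 (10 GB), drive 2 (14 GB), drive 4 (9 GB).
The first with room is drive 1.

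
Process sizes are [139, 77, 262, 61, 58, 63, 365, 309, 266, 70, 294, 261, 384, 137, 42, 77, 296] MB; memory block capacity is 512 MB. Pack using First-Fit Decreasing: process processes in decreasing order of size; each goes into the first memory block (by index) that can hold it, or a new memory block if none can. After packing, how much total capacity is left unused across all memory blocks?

935

Sorted descending: 384, 365, 309, 296, 294, 266, 262, 261, 139, 137, 77, 77, 70, 63, 61, 58, 42.
memory block 1: place 384 MB, 128 MB left
memory block 2: place 365 MB, 147 MB left
memory block 3: place 309 MB, 203 MB left
memory block 4: place 296 MB, 216 MB left
memory block 5: place 294 MB, 218 MB left
memory block 6: place 266 MB, 246 MB left
memory block 7: place 262 MB, 250 MB left
memory block 8: place 261 MB, 251 MB left
memory block 2: place 139 MB, 8 MB left
memory block 3: place 137 MB, 66 MB left
memory block 1: place 77 MB, 51 MB left
memory block 4: place 77 MB, 139 MB left
memory block 4: place 70 MB, 69 MB left
memory block 3: place 63 MB, 3 MB left
memory block 4: place 61 MB, 8 MB left
memory block 5: place 58 MB, 160 MB left
memory block 1: place 42 MB, 9 MB left
8 memory blocks × 512 MB = 4096 MB; used 3161 MB; unused 935 MB.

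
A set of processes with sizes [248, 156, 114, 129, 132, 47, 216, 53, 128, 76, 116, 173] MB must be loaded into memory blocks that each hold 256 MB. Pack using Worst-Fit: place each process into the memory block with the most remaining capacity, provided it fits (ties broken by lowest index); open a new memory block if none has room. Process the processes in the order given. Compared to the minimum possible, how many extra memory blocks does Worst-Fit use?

Worst-Fit: [248] [156,53] [114,129] [132,47] [216] [128,76] [116] [173] → 8 memory blocks.
Total size 1588 MB; any packing needs at least ⌈1588/256⌉ = 7 memory blocks.
An optimal packing achieves that bound: [248] [216] [173,76] [156,53,47] [132,116] [129,114] [128] → 7 memory blocks.
Excess: 8 − 7 = 1.

1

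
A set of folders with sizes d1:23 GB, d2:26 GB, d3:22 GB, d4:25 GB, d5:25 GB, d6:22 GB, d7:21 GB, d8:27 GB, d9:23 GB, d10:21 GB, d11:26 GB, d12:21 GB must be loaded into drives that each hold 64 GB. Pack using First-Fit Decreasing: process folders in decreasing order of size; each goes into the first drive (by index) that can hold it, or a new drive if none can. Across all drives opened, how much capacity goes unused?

102

Sorted descending: 27, 26, 26, 25, 25, 23, 23, 22, 22, 21, 21, 21.
Put 27 GB in drive 1; 37 GB remain.
Put 26 GB in drive 1; 11 GB remain.
Put 26 GB in drive 2; 38 GB remain.
Put 25 GB in drive 2; 13 GB remain.
Put 25 GB in drive 3; 39 GB remain.
Put 23 GB in drive 3; 16 GB remain.
Put 23 GB in drive 4; 41 GB remain.
Put 22 GB in drive 4; 19 GB remain.
Put 22 GB in drive 5; 42 GB remain.
Put 21 GB in drive 5; 21 GB remain.
Put 21 GB in drive 5; 0 GB remain.
Put 21 GB in drive 6; 43 GB remain.
6 drives × 64 GB = 384 GB; used 282 GB; unused 102 GB.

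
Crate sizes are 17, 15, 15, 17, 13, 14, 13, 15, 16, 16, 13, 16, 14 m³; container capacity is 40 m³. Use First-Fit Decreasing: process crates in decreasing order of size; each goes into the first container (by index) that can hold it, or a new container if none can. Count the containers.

6 containers

Sorted descending: 17, 17, 16, 16, 16, 15, 15, 15, 14, 14, 13, 13, 13.
17 m³ → container 1 (remaining 23 m³)
17 m³ → container 1 (remaining 6 m³)
16 m³ → container 2 (remaining 24 m³)
16 m³ → container 2 (remaining 8 m³)
16 m³ → container 3 (remaining 24 m³)
15 m³ → container 3 (remaining 9 m³)
15 m³ → container 4 (remaining 25 m³)
15 m³ → container 4 (remaining 10 m³)
14 m³ → container 5 (remaining 26 m³)
14 m³ → container 5 (remaining 12 m³)
13 m³ → container 6 (remaining 27 m³)
13 m³ → container 6 (remaining 14 m³)
13 m³ → container 6 (remaining 1 m³)
Final containers: [17,17] [16,16] [16,15] [15,15] [14,14] [13,13,13].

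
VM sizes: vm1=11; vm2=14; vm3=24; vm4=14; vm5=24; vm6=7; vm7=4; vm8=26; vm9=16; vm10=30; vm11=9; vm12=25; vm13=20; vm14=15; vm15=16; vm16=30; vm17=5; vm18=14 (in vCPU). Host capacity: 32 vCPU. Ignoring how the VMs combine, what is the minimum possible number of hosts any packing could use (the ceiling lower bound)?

10 hosts

Total size = 11 + 14 + 24 + 14 + 24 + 7 + 4 + 26 + 16 + 30 + 9 + 25 + 20 + 15 + 16 + 30 + 5 + 14 = 304 vCPU.
⌈304 / 32⌉ = 10.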